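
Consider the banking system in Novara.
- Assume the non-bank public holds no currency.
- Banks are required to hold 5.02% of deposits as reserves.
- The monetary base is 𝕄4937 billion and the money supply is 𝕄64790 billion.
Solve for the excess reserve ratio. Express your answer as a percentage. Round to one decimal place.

Using m = M/MB = 64790/4937 ≈ 13.123354. Since m = (1 + c)/(c + rr + e), the denominator satisfies c + rr + e = (1 + c)/m = (1 + 0) / 13.123354 ≈ 0.076200.
With c = 0 and rr = 0.0502, the excess reserve ratio is 0.076200 − 0 − 0.0502 = 0.026.

2.6%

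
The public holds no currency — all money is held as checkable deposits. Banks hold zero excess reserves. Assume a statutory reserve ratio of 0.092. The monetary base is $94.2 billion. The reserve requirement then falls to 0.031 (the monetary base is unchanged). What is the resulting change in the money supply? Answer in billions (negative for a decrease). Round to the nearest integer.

$2015 billion

Initially m₁ = 1 / (0.092) ≈ 10.8696, so M₁ = 10.8696 × 94.2 ≈ 1023.9163 billion.
After the change m₂ = 1 / (0.031) ≈ 32.2581, so M₂ = 32.2581 × 94.2 ≈ 3038.713 billion.
ΔM = M₂ − M₁ = 3038.713 − 1023.9163 = 2014.7967 billion.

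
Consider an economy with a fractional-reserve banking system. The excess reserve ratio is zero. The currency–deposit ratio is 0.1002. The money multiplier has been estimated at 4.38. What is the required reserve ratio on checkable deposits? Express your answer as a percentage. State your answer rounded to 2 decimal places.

Using m = 4.38. Since m = (1 + c)/(c + rr + e), the denominator satisfies c + rr + e = (1 + c)/m = (1 + 0.1002) / 4.38 ≈ 0.251187.
With c = 0.1002 and e = 0, the required reserve ratio on checkable deposits is 0.251187 − 0.1002 − 0 = 0.150987.

15.10%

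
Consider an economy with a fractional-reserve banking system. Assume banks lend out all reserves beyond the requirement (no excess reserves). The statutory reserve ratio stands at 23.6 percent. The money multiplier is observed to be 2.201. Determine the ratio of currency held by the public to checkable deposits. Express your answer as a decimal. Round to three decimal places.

Using m = 2.201. From m = (1 + c)/(c + rr + e), rearranging gives 1 + c = m·(c + rr + e), so c·(1 − m) = m·(rr + e) − 1.
Hence c = [m·(rr + e) − 1]/(1 − m) = [2.201 × (0.236 + 0) − 1] / (1 − 2.201) ≈ 0.400137.

0.400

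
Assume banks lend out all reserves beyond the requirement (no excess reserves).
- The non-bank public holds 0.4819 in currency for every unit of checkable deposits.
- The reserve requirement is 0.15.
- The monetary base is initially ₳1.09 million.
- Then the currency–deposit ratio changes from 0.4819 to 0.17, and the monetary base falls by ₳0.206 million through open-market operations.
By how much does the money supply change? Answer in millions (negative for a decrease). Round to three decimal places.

Before: m₁ = (1 + 0.4819) / (0.15 + 0.4819) ≈ 2.34515, MB₁ = 1.09, so M₁ = 2.34515 × 1.09 ≈ 2.5562 million.
After: m₂ = (1 + 0.17) / (0.15 + 0.17) = 3.65625, MB₂ = 1.09 − 0.206 = 0.884, so M₂ = 3.65625 × 0.884 ≈ 3.2321 million.
ΔM = M₂ − M₁ = 3.2321 − 2.5562 = 0.6759 million.

₳0.676 million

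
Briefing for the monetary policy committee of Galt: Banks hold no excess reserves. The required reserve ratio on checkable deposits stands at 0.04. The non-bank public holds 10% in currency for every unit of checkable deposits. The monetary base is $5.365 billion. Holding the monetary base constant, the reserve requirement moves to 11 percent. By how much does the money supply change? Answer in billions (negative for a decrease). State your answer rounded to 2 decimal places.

-14.05 billion

Initially m₁ = (1 + 0.1) / (0.04 + 0.1) ≈ 7.8571, so M₁ = 7.8571 × 5.365 ≈ 42.1533 billion.
After the change m₂ = (1 + 0.1) / (0.11 + 0.1) ≈ 5.2381, so M₂ = 5.2381 × 5.365 ≈ 28.1024 billion.
ΔM = M₂ − M₁ = 28.1024 − 42.1533 = -14.0509 billion.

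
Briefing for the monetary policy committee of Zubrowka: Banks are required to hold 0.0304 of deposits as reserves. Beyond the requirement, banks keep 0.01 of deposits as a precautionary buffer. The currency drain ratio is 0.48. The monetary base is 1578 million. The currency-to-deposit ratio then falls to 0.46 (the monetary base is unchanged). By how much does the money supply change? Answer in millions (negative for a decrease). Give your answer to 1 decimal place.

Initially m₁ = (1 + 0.48) / (0.0304 + 0.01 + 0.48) ≈ 2.843966, so M₁ = 2.843966 × 1578 ≈ 4487.7783 million.
After the change m₂ = (1 + 0.46) / (0.0304 + 0.01 + 0.46) ≈ 2.917666, so M₂ = 2.917666 × 1578 ≈ 4604.0769 million.
ΔM = M₂ − M₁ = 4604.0769 − 4487.7783 = 116.2986 million.

116.3 million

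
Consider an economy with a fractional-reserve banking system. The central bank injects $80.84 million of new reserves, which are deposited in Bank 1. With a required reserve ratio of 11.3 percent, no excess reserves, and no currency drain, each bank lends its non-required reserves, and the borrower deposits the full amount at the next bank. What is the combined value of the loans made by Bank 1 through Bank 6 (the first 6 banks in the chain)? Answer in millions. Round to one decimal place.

$325.5 million

Bank i lends (1 − rr)^i of the original deposit: Bank 1 lends 80.84·0.8870 ≈ 71.7051, Bank 2 lends 80.84·0.8870² ≈ 63.6024, and so on.
Summing a geometric series: total = 80.84·[0.8870·(1 − 0.8870^6) / (1 − 0.8870)] ≈ 325.5193 million.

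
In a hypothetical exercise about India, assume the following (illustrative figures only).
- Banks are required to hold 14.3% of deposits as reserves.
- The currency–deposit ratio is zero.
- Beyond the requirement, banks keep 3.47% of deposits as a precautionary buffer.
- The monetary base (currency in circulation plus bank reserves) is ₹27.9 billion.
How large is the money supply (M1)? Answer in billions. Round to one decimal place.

₹157.0 billion

The money multiplier is m = 1 / (rr + e) = 1 / (0.143 + 0.0347) ≈ 5.6275.
So M = m × MB = 5.6275 × 27.9 ≈ 157.0072 billion.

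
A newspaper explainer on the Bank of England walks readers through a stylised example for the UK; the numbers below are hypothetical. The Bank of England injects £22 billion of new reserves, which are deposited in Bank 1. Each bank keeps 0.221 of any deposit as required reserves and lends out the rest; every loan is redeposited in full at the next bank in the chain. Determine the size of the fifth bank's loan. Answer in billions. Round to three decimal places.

Each bank lends a fraction (1 − rr) = 0.7790 of the deposit it receives, so Bank 5 receives 22·0.7790^4 and lends 22·0.7790^5 ≈ 6.3112 billion.

£6.311 billion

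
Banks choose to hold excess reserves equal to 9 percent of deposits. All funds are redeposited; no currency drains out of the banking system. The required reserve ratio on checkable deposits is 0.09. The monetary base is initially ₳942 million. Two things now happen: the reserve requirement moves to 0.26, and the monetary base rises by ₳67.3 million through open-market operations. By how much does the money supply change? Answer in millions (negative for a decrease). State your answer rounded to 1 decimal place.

-2349.6 million

Before: m₁ = 1 / (0.09 + 0.09) ≈ 5.555556, MB₁ = 942, so M₁ = 5.555556 × 942 ≈ 5233.3338 million.
After: m₂ = 1 / (0.26 + 0.09) ≈ 2.857143, MB₂ = 942 + 67.3 = 1009.3, so M₂ = 2.857143 × 1009.3 ≈ 2883.7144 million.
ΔM = M₂ − M₁ = 2883.7144 − 5233.3338 = -2349.6194 million.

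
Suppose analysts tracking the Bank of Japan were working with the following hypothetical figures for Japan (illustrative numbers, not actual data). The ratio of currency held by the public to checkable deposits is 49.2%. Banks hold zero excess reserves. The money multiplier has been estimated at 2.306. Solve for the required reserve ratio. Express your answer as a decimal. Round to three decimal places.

0.155

Using m = 2.306. Since m = (1 + c)/(c + rr + e), the denominator satisfies c + rr + e = (1 + c)/m = (1 + 0.492) / 2.306 ≈ 0.647008.
With c = 0.492 and e = 0, the required reserve ratio is 0.647008 − 0.492 − 0 = 0.155008.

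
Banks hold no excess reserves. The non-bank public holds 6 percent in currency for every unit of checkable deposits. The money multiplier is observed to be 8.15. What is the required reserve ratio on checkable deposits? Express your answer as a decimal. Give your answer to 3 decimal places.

Using m = 8.15. Since m = (1 + c)/(c + rr + e), the denominator satisfies c + rr + e = (1 + c)/m = (1 + 0.06) / 8.15 ≈ 0.130061.
With c = 0.06 and e = 0, the required reserve ratio on checkable deposits is 0.130061 − 0.06 − 0 = 0.070061.

0.070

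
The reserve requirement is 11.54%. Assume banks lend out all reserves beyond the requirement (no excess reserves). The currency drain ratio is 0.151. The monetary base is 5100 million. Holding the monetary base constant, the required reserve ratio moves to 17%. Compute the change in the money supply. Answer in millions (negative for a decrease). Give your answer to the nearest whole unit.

Initially m₁ = (1 + 0.151) / (0.1154 + 0.151) ≈ 4.32057, so M₁ = 4.32057 × 5100 = 22034.907 million.
After the change m₂ = (1 + 0.151) / (0.17 + 0.151) ≈ 3.58567, so M₂ = 3.58567 × 5100 = 18286.917 million.
ΔM = M₂ − M₁ = 18286.917 − 22034.907 = -3747.99 million.

-3748 million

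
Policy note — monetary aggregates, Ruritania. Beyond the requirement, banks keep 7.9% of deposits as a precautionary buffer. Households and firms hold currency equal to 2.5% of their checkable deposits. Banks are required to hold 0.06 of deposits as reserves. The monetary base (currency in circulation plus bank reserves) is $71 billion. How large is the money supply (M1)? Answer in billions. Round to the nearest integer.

The money multiplier is m = (1 + c) / (rr + e + c) = (1 + 0.025) / (0.06 + 0.079 + 0.025) = 6.25.
So M = m × MB = 6.25 × 71 = 443.75 billion.

$444 billion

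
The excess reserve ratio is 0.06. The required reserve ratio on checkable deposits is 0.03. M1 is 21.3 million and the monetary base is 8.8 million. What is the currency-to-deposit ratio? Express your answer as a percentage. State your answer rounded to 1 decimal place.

55.1%

Using m = M/MB = 21.3/8.8 ≈ 2.420455. From m = (1 + c)/(c + rr + e), rearranging gives 1 + c = m·(c + rr + e), so c·(1 − m) = m·(rr + e) − 1.
Hence c = [m·(rr + e) − 1]/(1 − m) = [2.420455 × (0.03 + 0.06) − 1] / (1 − 2.420455) ≈ 0.550640.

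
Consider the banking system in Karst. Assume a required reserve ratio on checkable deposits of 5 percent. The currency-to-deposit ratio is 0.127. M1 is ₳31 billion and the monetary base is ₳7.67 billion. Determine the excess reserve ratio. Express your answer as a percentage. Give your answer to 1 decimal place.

Using m = M/MB = 31/7.67 ≈ 4.041721. Since m = (1 + c)/(c + rr + e), the denominator satisfies c + rr + e = (1 + c)/m = (1 + 0.127) / 4.041721 ≈ 0.278842.
With c = 0.127 and rr = 0.05, the excess reserve ratio is 0.278842 − 0.127 − 0.05 = 0.101842.

10.2%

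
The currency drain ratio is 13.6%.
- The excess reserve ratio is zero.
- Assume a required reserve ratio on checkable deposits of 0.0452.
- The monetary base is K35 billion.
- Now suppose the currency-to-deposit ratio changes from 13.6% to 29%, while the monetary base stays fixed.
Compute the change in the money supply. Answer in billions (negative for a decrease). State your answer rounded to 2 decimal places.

Initially m₁ = (1 + 0.136) / (0.0452 + 0.136) ≈ 6.26932, so M₁ = 6.26932 × 35 = 219.4262 billion.
After the change m₂ = (1 + 0.29) / (0.0452 + 0.29) ≈ 3.84845, so M₂ = 3.84845 × 35 ≈ 134.6958 billion.
ΔM = M₂ − M₁ = 134.6958 − 219.4262 = -84.7304 billion.

-84.73 billion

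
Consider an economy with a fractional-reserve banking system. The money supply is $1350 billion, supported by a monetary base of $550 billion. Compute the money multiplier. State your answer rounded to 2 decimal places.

The money multiplier is m = M / MB = 1350 / 550 ≈ 2.45455.

2.45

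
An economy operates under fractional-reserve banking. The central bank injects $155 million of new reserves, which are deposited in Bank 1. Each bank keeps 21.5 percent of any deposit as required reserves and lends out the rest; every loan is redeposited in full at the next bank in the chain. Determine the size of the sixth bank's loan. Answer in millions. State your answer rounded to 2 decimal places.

$36.27 million

Each bank lends a fraction (1 − rr) = 0.7850 of the deposit it receives, so Bank 6 receives 155·0.7850^5 and lends 155·0.7850^6 ≈ 36.2702 million.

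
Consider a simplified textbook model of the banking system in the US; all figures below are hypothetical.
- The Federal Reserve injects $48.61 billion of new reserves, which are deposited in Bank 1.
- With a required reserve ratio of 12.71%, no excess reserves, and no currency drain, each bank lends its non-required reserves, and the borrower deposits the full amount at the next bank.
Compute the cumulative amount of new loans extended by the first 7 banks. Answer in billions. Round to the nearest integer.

$205 billion

Bank i lends (1 − rr)^i of the original deposit: Bank 1 lends 48.61·0.8729 ≈ 42.4317, Bank 2 lends 48.61·0.8729² ≈ 37.0386, and so on.
Summing a geometric series: total = 48.61·[0.8729·(1 − 0.8729^7) / (1 − 0.8729)] ≈ 204.9320 billion.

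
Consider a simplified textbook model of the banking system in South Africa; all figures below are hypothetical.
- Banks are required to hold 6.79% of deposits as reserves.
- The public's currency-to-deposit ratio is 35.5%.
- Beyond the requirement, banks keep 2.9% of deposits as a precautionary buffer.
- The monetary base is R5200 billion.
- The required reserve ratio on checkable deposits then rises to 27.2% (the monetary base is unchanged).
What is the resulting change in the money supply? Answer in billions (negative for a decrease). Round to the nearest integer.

Initially m₁ = (1 + 0.355) / (0.0679 + 0.029 + 0.355) ≈ 2.99845, so M₁ = 2.99845 × 5200 = 15591.94 billion.
After the change m₂ = (1 + 0.355) / (0.272 + 0.029 + 0.355) ≈ 2.06555, so M₂ = 2.06555 × 5200 = 10740.86 billion.
ΔM = M₂ − M₁ = 10740.86 − 15591.94 = -4851.08 billion.

-4851 billion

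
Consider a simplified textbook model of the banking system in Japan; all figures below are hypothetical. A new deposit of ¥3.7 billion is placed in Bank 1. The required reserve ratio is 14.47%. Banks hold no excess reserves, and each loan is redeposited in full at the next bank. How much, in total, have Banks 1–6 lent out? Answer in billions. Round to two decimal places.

Bank i lends (1 − rr)^i of the original deposit: Bank 1 lends 3.7·0.8553 ≈ 3.1646, Bank 2 lends 3.7·0.8553² ≈ 2.7067, and so on.
Summing a geometric series: total = 3.7·[0.8553·(1 − 0.8553^6) / (1 − 0.8553)] ≈ 13.3084 billion.

¥13.31 billion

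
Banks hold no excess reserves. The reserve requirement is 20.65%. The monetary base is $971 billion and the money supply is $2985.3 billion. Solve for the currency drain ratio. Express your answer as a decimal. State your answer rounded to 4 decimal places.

0.1760

Using m = M/MB = 2985.3/971 ≈ 3.074459. From m = (1 + c)/(c + rr + e), rearranging gives 1 + c = m·(c + rr + e), so c·(1 − m) = m·(rr + e) − 1.
Hence c = [m·(rr + e) − 1]/(1 − m) = [3.074459 × (0.2065 + 0) − 1] / (1 − 3.074459) ≈ 0.176009.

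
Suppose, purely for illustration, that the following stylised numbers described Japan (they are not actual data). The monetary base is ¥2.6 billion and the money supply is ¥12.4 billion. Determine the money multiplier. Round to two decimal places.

The money multiplier is m = M / MB = 12.4 / 2.6 ≈ 4.76923.

4.77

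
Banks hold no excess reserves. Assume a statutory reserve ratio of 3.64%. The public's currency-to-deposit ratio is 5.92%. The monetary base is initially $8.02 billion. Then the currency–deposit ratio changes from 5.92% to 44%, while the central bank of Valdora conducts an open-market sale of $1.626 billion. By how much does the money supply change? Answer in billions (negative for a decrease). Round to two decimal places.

Before: m₁ = (1 + 0.0592) / (0.0364 + 0.0592) ≈ 11.0795, MB₁ = 8.02, so M₁ = 11.0795 × 8.02 ≈ 88.8576 billion.
After: m₂ = (1 + 0.44) / (0.0364 + 0.44) ≈ 3.0227, MB₂ = 8.02 − 1.626 = 6.394, so M₂ = 3.0227 × 6.394 ≈ 19.3271 billion.
ΔM = M₂ − M₁ = 19.3271 − 88.8576 = -69.5305 billion.

-69.53 billion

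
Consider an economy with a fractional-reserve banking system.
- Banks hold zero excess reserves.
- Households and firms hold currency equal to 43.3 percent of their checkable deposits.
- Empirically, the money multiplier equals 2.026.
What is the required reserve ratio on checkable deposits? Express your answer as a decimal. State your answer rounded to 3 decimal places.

Using m = 2.026. Since m = (1 + c)/(c + rr + e), the denominator satisfies c + rr + e = (1 + c)/m = (1 + 0.433) / 2.026 ≈ 0.707305.
With c = 0.433 and e = 0, the required reserve ratio on checkable deposits is 0.707305 − 0.433 − 0 = 0.274305.

0.274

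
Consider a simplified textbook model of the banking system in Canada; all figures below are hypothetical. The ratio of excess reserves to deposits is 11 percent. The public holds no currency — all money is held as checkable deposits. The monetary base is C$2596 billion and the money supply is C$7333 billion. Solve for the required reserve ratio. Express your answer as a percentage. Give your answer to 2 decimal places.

Using m = M/MB = 7333/2596 ≈ 2.824730. Since m = (1 + c)/(c + rr + e), the denominator satisfies c + rr + e = (1 + c)/m = (1 + 0) / 2.824730 ≈ 0.354016.
With c = 0 and e = 0.11, the required reserve ratio is 0.354016 − 0 − 0.11 = 0.244016.

24.40%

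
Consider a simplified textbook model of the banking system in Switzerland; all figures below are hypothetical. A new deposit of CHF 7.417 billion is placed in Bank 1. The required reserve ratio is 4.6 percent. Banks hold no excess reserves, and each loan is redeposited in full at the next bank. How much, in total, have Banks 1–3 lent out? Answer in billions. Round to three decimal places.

CHF 20.266 billion

Bank i lends (1 − rr)^i of the original deposit: Bank 1 lends 7.417·0.9540 ≈ 7.0758, Bank 2 lends 7.417·0.9540² ≈ 6.7503, and so on.
Summing a geometric series: total = 7.417·[0.9540·(1 − 0.9540^3) / (1 − 0.9540)] ≈ 20.2660 billion.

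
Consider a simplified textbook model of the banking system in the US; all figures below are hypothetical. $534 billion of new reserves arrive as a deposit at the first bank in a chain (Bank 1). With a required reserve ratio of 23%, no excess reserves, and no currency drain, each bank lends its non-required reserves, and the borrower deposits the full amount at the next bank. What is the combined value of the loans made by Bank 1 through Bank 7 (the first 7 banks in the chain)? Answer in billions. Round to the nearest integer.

$1501 billion

Bank i lends (1 − rr)^i of the original deposit: Bank 1 lends 534·0.7700 = 411.1800, Bank 2 lends 534·0.7700² = 316.6086, and so on.
Summing a geometric series: total = 534·[0.7700·(1 − 0.7700^7) / (1 − 0.7700)] ≈ 1500.8334 billion.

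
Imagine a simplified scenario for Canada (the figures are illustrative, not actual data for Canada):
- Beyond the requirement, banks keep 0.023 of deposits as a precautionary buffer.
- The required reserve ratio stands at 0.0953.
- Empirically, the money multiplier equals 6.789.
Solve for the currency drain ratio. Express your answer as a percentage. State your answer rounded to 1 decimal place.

Using m = 6.789. From m = (1 + c)/(c + rr + e), rearranging gives 1 + c = m·(c + rr + e), so c·(1 − m) = m·(rr + e) − 1.
Hence c = [m·(rr + e) − 1]/(1 − m) = [6.789 × (0.0953 + 0.023) − 1] / (1 − 6.789) ≈ 0.034006.

3.4%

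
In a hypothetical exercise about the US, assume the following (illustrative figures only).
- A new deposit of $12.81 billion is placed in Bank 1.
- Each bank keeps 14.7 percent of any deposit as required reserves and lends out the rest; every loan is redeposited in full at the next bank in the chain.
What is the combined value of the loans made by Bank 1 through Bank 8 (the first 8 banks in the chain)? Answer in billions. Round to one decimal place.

$53.5 billion

Bank i lends (1 − rr)^i of the original deposit: Bank 1 lends 12.81·0.8530 ≈ 10.9269, Bank 2 lends 12.81·0.8530² ≈ 9.3207, and so on.
Summing a geometric series: total = 12.81·[0.8530·(1 − 0.8530^8) / (1 − 0.8530)] ≈ 53.4988 billion.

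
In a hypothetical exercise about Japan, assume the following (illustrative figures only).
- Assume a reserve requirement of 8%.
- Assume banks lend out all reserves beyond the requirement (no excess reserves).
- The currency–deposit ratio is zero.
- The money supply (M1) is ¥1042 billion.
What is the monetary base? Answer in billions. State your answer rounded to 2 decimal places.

¥83.36 billion

With no currency drain and no excess reserves, the money multiplier is m = 1/rr = 1/0.08 = 12.5.
The monetary base is MB = M / m = 1042 / 12.5 = 83.36 billion.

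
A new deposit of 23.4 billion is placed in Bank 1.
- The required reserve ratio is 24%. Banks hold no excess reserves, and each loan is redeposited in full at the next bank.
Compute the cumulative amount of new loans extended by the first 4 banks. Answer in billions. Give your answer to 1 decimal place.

49.4 billion

Bank i lends (1 − rr)^i of the original deposit: Bank 1 lends 23.4·0.7600 = 17.7840, Bank 2 lends 23.4·0.7600² ≈ 13.5158, and so on.
Summing a geometric series: total = 23.4·[0.7600·(1 − 0.7600^4) / (1 − 0.7600)] ≈ 49.3786 billion.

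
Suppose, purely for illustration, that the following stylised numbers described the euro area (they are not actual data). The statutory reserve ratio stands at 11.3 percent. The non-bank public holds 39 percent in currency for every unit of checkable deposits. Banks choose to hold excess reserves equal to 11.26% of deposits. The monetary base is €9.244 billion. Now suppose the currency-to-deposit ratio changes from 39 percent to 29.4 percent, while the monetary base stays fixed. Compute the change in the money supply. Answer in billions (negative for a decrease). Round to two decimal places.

Initially m₁ = (1 + 0.39) / (0.113 + 0.1126 + 0.39) ≈ 2.2580, so M₁ = 2.2580 × 9.244 ≈ 20.873 billion.
After the change m₂ = (1 + 0.294) / (0.113 + 0.1126 + 0.294) ≈ 2.4904, so M₂ = 2.4904 × 9.244 ≈ 23.0213 billion.
ΔM = M₂ − M₁ = 23.0213 − 20.873 = 2.1483 billion.

€2.15 billion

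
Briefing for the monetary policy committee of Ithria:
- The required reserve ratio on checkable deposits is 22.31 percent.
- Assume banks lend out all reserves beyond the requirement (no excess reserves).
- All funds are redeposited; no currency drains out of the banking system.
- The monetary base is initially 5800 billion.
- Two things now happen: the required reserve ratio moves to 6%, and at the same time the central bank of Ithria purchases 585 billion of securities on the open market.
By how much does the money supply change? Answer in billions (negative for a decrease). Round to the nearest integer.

80419 billion

Before: m₁ = 1 / (0.2231) ≈ 4.48229, MB₁ = 5800, so M₁ = 4.48229 × 5800 = 25997.282 billion.
After: m₂ = 1 / (0.06) ≈ 16.66667, MB₂ = 5800 + 585 = 6385, so M₂ = 16.66667 × 6385 ≈ 106416.6879 billion.
ΔM = M₂ − M₁ = 106416.6879 − 25997.282 = 80419.4059 billion.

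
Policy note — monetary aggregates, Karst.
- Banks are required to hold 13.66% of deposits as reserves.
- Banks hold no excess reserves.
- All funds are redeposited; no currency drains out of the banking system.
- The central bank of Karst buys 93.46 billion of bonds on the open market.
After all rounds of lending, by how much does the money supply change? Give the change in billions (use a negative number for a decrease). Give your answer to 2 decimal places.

684.19 billion

The simple money multiplier is m = 1/rr = 1/0.1366 ≈ 7.32064.
An open-market purchase increases the monetary base by 93.46 billion, so ΔM = m × ΔMB = 7.32064 × 93.46 ≈ 684.187 billion.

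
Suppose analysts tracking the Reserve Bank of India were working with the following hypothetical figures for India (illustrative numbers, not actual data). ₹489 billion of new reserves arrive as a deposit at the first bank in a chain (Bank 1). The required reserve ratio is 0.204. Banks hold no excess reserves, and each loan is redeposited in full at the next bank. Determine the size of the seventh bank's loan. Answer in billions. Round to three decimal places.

₹99.015 billion

Each bank lends a fraction (1 − rr) = 0.7960 of the deposit it receives, so Bank 7 receives 489·0.7960^6 and lends 489·0.7960^7 ≈ 99.0148 billion.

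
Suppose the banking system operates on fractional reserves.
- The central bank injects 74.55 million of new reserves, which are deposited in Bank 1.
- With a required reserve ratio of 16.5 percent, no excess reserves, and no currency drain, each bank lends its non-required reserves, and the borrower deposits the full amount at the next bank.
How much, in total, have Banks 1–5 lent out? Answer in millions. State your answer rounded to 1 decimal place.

224.1 million

Bank i lends (1 − rr)^i of the original deposit: Bank 1 lends 74.55·0.8350 ≈ 62.2492, Bank 2 lends 74.55·0.8350² ≈ 51.9781, and so on.
Summing a geometric series: total = 74.55·[0.8350·(1 − 0.8350^5) / (1 − 0.8350)] ≈ 224.1303 million.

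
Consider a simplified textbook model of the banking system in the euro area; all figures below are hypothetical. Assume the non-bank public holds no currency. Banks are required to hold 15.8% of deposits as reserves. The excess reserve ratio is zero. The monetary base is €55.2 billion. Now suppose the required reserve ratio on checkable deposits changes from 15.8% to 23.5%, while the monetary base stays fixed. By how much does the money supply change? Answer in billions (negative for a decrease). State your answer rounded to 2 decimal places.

-114.47 billion

Initially m₁ = 1 / (0.158) ≈ 6.32911, so M₁ = 6.32911 × 55.2 ≈ 349.3669 billion.
After the change m₂ = 1 / (0.235) ≈ 4.25532, so M₂ = 4.25532 × 55.2 ≈ 234.8937 billion.
ΔM = M₂ − M₁ = 234.8937 − 349.3669 = -114.4732 billion.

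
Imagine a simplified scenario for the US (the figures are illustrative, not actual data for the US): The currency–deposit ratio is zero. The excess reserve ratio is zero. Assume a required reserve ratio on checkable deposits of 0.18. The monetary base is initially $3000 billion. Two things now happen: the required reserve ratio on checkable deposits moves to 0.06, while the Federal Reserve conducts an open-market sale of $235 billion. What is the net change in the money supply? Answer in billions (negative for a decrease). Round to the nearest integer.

$29417 billion

Before: m₁ = 1 / (0.18) ≈ 5.55556, MB₁ = 3000, so M₁ = 5.55556 × 3000 = 16666.68 billion.
After: m₂ = 1 / (0.06) ≈ 16.66667, MB₂ = 3000 − 235 = 2765, so M₂ = 16.66667 × 2765 ≈ 46083.3426 billion.
ΔM = M₂ − M₁ = 46083.3426 − 16666.68 = 29416.6626 billion.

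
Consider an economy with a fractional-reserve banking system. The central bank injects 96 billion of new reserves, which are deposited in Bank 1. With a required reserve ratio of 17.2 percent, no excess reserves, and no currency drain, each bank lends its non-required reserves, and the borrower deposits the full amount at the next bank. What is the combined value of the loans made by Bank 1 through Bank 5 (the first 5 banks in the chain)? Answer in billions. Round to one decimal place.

282.3 billion

Bank i lends (1 − rr)^i of the original deposit: Bank 1 lends 96·0.8280 = 79.4880, Bank 2 lends 96·0.8280² ≈ 65.8161, and so on.
Summing a geometric series: total = 96·[0.8280·(1 − 0.8280^5) / (1 − 0.8280)] ≈ 282.2836 billion.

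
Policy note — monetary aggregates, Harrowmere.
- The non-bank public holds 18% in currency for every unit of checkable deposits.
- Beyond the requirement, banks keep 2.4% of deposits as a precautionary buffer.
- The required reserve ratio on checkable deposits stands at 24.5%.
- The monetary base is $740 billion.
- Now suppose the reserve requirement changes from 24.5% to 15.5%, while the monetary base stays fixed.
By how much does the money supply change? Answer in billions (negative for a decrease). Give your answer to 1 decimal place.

Initially m₁ = (1 + 0.18) / (0.245 + 0.024 + 0.18) ≈ 2.62806, so M₁ = 2.62806 × 740 = 1944.7644 billion.
After the change m₂ = (1 + 0.18) / (0.155 + 0.024 + 0.18) ≈ 3.28691, so M₂ = 3.28691 × 740 = 2432.3134 billion.
ΔM = M₂ − M₁ = 2432.3134 − 1944.7644 = 487.549 billion.

$487.5 billion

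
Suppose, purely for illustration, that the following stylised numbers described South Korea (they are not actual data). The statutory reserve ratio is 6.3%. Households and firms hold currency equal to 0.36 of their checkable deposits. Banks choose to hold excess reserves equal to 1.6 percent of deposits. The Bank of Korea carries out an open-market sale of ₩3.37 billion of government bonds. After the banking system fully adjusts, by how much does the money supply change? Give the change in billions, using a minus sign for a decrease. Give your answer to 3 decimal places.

-10.440 billion

The money multiplier is m = (1 + c) / (rr + e + c) = (1 + 0.36) / (0.063 + 0.016 + 0.36) ≈ 3.09795.
The sale removes 3.37 billion of base, so ΔM = m × ΔMB = 3.09795 × (−3.37) ≈ -10.4401 billion.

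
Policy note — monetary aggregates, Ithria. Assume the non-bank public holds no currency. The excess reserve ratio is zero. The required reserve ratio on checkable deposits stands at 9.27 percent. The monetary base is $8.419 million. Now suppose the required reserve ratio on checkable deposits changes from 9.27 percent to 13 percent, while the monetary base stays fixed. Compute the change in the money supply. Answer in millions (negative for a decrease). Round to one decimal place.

-26.1 million

Initially m₁ = 1 / (0.0927) ≈ 10.7875, so M₁ = 10.7875 × 8.419 ≈ 90.82 million.
After the change m₂ = 1 / (0.13) ≈ 7.6923, so M₂ = 7.6923 × 8.419 ≈ 64.7615 million.
ΔM = M₂ − M₁ = 64.7615 − 90.82 = -26.0585 million.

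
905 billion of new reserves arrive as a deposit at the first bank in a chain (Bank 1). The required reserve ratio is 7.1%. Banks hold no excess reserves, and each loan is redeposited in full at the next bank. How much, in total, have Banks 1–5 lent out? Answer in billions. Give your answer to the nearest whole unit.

3648 billion

Bank i lends (1 − rr)^i of the original deposit: Bank 1 lends 905·0.9290 = 840.7450, Bank 2 lends 905·0.9290² ≈ 781.0521, and so on.
Summing a geometric series: total = 905·[0.9290·(1 − 0.9290^5) / (1 − 0.9290)] ≈ 3647.6948 billion.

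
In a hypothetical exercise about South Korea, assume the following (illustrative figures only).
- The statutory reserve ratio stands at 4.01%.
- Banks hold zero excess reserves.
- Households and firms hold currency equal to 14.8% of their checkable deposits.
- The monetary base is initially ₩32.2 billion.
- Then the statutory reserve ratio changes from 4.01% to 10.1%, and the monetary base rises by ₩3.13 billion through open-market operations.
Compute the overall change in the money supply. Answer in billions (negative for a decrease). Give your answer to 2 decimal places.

Before: m₁ = (1 + 0.148) / (0.0401 + 0.148) ≈ 6.10314, MB₁ = 32.2, so M₁ = 6.10314 × 32.2 ≈ 196.5211 billion.
After: m₂ = (1 + 0.148) / (0.101 + 0.148) ≈ 4.61044, MB₂ = 32.2 + 3.13 = 35.33, so M₂ = 4.61044 × 35.33 ≈ 162.8868 billion.
ΔM = M₂ − M₁ = 162.8868 − 196.5211 = -33.6343 billion.

-33.63 billion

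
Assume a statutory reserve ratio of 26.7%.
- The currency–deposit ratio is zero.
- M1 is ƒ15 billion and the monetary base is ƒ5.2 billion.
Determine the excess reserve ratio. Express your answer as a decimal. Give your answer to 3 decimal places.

Using m = M/MB = 15/5.2 ≈ 2.884615. Since m = (1 + c)/(c + rr + e), the denominator satisfies c + rr + e = (1 + c)/m = (1 + 0) / 2.884615 ≈ 0.346667.
With c = 0 and rr = 0.267, the excess reserve ratio is 0.346667 − 0 − 0.267 = 0.079667.

0.080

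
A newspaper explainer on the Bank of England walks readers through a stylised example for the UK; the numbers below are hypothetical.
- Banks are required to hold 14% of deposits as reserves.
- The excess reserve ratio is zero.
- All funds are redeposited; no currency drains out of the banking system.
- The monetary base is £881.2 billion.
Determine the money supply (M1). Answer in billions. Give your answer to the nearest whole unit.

With no currency drain or excess reserves, the money multiplier is m = 1/rr = 1/0.14 ≈ 7.1429.
Money supply M = m × MB = 7.1429 × 881.2 ≈ 6294.3235 billion.

£6294 billion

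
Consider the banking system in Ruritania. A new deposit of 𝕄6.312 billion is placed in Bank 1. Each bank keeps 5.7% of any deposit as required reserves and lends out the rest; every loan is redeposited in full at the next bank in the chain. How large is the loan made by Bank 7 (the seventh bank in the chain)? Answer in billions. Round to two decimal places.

𝕄4.19 billion

Each bank lends a fraction (1 − rr) = 0.9430 of the deposit it receives, so Bank 7 receives 6.312·0.9430^6 and lends 6.312·0.9430^7 ≈ 4.1855 billion.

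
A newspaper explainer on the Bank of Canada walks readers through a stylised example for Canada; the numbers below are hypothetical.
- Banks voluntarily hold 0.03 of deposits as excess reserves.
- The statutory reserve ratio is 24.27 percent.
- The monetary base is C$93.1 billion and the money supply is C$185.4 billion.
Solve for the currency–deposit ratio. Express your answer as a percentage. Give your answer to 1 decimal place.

46.1%

Using m = M/MB = 185.4/93.1 ≈ 1.991407. From m = (1 + c)/(c + rr + e), rearranging gives 1 + c = m·(c + rr + e), so c·(1 − m) = m·(rr + e) − 1.
Hence c = [m·(rr + e) − 1]/(1 − m) = [1.991407 × (0.2427 + 0.03) − 1] / (1 − 1.991407) ≈ 0.460904.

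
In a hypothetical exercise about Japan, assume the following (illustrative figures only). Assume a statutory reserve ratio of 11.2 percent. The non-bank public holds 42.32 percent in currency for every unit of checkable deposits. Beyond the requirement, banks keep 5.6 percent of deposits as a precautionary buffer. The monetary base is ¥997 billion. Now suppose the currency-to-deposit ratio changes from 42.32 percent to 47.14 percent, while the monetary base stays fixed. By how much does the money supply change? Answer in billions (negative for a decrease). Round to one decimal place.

-105.8 billion

Initially m₁ = (1 + 0.4232) / (0.112 + 0.056 + 0.4232) ≈ 2.40731, so M₁ = 2.40731 × 997 ≈ 2400.0881 billion.
After the change m₂ = (1 + 0.4714) / (0.112 + 0.056 + 0.4714) ≈ 2.30122, so M₂ = 2.30122 × 997 ≈ 2294.3163 billion.
ΔM = M₂ − M₁ = 2294.3163 − 2400.0881 = -105.7718 billion.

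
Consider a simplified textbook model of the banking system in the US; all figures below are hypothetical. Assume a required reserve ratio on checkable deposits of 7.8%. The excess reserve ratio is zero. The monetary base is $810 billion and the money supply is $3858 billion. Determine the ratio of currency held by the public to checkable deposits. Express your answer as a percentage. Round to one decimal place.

16.7%

Using m = M/MB = 3858/810 ≈ 4.762963. From m = (1 + c)/(c + rr + e), rearranging gives 1 + c = m·(c + rr + e), so c·(1 − m) = m·(rr + e) − 1.
Hence c = [m·(rr + e) − 1]/(1 − m) = [4.762963 × (0.078 + 0) − 1] / (1 − 4.762963) ≈ 0.167020.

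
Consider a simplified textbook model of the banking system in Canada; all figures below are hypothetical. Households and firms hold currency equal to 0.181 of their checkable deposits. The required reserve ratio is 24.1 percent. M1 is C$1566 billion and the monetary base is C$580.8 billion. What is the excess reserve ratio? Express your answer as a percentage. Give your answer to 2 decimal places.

1.60%

Using m = M/MB = 1566/580.8 ≈ 2.696281. Since m = (1 + c)/(c + rr + e), the denominator satisfies c + rr + e = (1 + c)/m = (1 + 0.181) / 2.696281 ≈ 0.438011.
With c = 0.181 and rr = 0.241, the excess reserve ratio is 0.438011 − 0.181 − 0.241 = 0.016011.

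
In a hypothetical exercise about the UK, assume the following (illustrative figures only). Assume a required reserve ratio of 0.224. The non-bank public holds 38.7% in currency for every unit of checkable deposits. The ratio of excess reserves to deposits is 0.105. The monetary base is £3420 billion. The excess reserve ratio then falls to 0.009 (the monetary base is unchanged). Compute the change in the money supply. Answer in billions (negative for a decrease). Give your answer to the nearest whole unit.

Initially m₁ = (1 + 0.387) / (0.224 + 0.105 + 0.387) ≈ 1.93715, so M₁ = 1.93715 × 3420 = 6625.053 billion.
After the change m₂ = (1 + 0.387) / (0.224 + 0.009 + 0.387) ≈ 2.23710, so M₂ = 2.23710 × 3420 = 7650.882 billion.
ΔM = M₂ − M₁ = 7650.882 − 6625.053 = 1025.829 billion.

£1026 billion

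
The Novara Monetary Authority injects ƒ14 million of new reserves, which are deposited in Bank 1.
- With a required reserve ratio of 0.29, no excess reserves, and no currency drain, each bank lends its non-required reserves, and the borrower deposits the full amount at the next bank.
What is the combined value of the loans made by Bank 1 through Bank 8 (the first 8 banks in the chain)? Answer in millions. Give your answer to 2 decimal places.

ƒ32.06 million

Bank i lends (1 − rr)^i of the original deposit: Bank 1 lends 14·0.7100 = 9.9400, Bank 2 lends 14·0.7100² = 7.0574, and so on.
Summing a geometric series: total = 14·[0.7100·(1 − 0.7100^8) / (1 − 0.7100)] ≈ 32.0625 million.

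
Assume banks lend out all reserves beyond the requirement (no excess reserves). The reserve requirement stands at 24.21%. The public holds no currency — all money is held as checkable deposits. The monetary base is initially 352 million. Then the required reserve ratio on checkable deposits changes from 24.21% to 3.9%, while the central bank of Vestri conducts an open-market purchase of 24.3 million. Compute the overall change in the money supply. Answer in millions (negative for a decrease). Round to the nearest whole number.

8195 million

Before: m₁ = 1 / (0.2421) ≈ 4.1305, MB₁ = 352, so M₁ = 4.1305 × 352 = 1453.936 million.
After: m₂ = 1 / (0.039) ≈ 25.6410, MB₂ = 352 + 24.3 = 376.3, so M₂ = 25.6410 × 376.3 = 9648.7083 million.
ΔM = M₂ − M₁ = 9648.7083 − 1453.936 = 8194.7723 million.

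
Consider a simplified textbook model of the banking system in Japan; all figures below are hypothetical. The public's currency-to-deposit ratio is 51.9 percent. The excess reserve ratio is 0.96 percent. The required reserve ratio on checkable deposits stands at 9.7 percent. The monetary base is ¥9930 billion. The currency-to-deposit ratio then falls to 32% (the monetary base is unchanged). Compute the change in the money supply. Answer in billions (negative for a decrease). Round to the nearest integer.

¥6615 billion

Initially m₁ = (1 + 0.519) / (0.097 + 0.0096 + 0.519) ≈ 2.42807, so M₁ = 2.42807 × 9930 = 24110.7351 billion.
After the change m₂ = (1 + 0.32) / (0.097 + 0.0096 + 0.32) ≈ 3.09423, so M₂ = 3.09423 × 9930 = 30725.7039 billion.
ΔM = M₂ − M₁ = 30725.7039 − 24110.7351 = 6614.9688 billion.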